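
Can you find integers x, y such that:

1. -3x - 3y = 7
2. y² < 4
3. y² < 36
No

Even the single constraint (-3x - 3y = 7) is infeasible over the integers.

  - -3x - 3y = 7: every term on the left is divisible by 3, so the LHS ≡ 0 (mod 3), but the RHS 7 is not — no integer solution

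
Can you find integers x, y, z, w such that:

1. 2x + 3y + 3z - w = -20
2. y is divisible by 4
Yes

Take x = -10, y = 0, z = 0, w = 0. Substituting into each constraint:
  (1) 2(-10) + 3(0) + 3(0) + 0 = -20 ✓
  (2) 0 = 4 × 0, remainder 0 ✓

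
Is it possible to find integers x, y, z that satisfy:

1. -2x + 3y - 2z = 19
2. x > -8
Yes

Take x = 0, y = 1, z = -8. Substituting into each constraint:
  (1) -2(0) + 3(1) - 2(-8) = 19 ✓
  (2) 0 > -8 ✓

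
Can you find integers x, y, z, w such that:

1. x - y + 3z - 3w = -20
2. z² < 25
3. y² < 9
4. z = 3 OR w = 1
Yes

Take x = -17, y = 0, z = 0, w = 1. Substituting into each constraint:
  (1) (-17) + 0 + 3(0) - 3(1) = -20 ✓
  (2) z² = (0)² = 0, and 0 < 25 ✓
  (3) y² = (0)² = 0, and 0 < 9 ✓
  (4) w = 1, target 1 ✓ (second branch holds)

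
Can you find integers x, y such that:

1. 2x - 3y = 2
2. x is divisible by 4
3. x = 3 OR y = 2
Yes

Take x = 4, y = 2. Substituting into each constraint:
  (1) 2(4) - 3(2) = 2 ✓
  (2) 4 = 4 × 1, remainder 0 ✓
  (3) y = 2, target 2 ✓ (second branch holds)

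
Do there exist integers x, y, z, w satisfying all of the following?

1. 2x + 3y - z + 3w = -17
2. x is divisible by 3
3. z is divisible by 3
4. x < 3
No

A contradictory subset is {2x + 3y - z + 3w = -17, x is divisible by 3, z is divisible by 3}. No integer assignment can satisfy these jointly:

  - 2x + 3y - z + 3w = -17: is a linear equation tying the variables together
  - x is divisible by 3: restricts x to multiples of 3
  - z is divisible by 3: restricts z to multiples of 3

Modular obstruction: writing x = 3x' and writing z = 3z', every remaining term of the linear equation is divisible by 3, so the left side is ≡ 0 (mod 3); but the right side -17 ≡ 1 (mod 3). No integers can satisfy it.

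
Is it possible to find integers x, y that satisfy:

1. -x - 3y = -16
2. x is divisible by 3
No

The full constraint system is jointly infeasible over the integers. Each constraint and what it forces:

  - -x - 3y = -16: is a linear equation tying the variables together
  - x is divisible by 3: restricts x to multiples of 3

Modular obstruction: writing x = 3x', every remaining term of the linear equation is divisible by 3, so the left side is ≡ 0 (mod 3); but the right side -16 ≡ 2 (mod 3). No integers can satisfy it.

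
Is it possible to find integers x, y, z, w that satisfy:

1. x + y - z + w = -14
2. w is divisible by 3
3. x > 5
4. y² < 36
Yes

Take x = 6, y = 1, z = 21, w = 0. Substituting into each constraint:
  (1) 6 + 1 + (-21) + 0 = -14 ✓
  (2) 0 = 3 × 0, remainder 0 ✓
  (3) 6 > 5 ✓
  (4) y² = (1)² = 1, and 1 < 36 ✓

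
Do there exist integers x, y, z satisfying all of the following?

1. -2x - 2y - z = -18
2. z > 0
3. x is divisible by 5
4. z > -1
Yes

Take x = 0, y = 0, z = 18. Substituting into each constraint:
  (1) -2(0) - 2(0) + (-18) = -18 ✓
  (2) 18 > 0 ✓
  (3) 0 = 5 × 0, remainder 0 ✓
  (4) 18 > -1 ✓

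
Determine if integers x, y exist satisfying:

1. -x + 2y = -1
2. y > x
Yes

Take x = -3, y = -2. Substituting into each constraint:
  (1) 3 + 2(-2) = -1 ✓
  (2) -2 > -3 ✓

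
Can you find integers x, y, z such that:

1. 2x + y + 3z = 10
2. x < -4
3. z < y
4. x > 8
No

A contradictory subset is {x < -4, x > 8}. No integer assignment can satisfy these jointly:

  - x < -4: bounds one variable relative to a constant
  - x > 8: bounds one variable relative to a constant

Direct contradiction: the bounds on x require x ≥ 9 and x ≤ -5 simultaneously, which is empty.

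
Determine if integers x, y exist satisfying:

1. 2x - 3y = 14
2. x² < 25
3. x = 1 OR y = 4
Yes

Take x = 1, y = -4. Substituting into each constraint:
  (1) 2(1) - 3(-4) = 14 ✓
  (2) x² = (1)² = 1, and 1 < 25 ✓
  (3) x = 1, target 1 ✓ (first branch holds)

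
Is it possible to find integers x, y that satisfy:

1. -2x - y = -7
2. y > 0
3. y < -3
No

A contradictory subset is {y > 0, y < -3}. No integer assignment can satisfy these jointly:

  - y > 0: bounds one variable relative to a constant
  - y < -3: bounds one variable relative to a constant

Direct contradiction: the bounds on y require y ≥ 1 and y ≤ -4 simultaneously, which is empty.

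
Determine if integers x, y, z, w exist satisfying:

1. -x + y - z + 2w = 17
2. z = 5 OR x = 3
Yes

Take x = 3, y = 0, z = 0, w = 10. Substituting into each constraint:
  (1) (-3) + 0 + 0 + 2(10) = 17 ✓
  (2) x = 3, target 3 ✓ (second branch holds)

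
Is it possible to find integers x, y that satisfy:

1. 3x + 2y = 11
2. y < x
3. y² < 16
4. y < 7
Yes

Take x = 3, y = 1. Substituting into each constraint:
  (1) 3(3) + 2(1) = 11 ✓
  (2) 1 < 3 ✓
  (3) y² = (1)² = 1, and 1 < 16 ✓
  (4) 1 < 7 ✓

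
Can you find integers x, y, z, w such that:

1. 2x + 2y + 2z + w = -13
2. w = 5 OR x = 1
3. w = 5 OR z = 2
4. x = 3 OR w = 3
Yes

Take x = 1, y = -11, z = 2, w = 3. Substituting into each constraint:
  (1) 2(1) + 2(-11) + 2(2) + 3 = -13 ✓
  (2) x = 1, target 1 ✓ (second branch holds)
  (3) z = 2, target 2 ✓ (second branch holds)
  (4) w = 3, target 3 ✓ (second branch holds)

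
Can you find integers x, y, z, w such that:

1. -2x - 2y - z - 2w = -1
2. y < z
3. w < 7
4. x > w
Yes

Take x = 2, y = -2, z = -1, w = 1. Substituting into each constraint:
  (1) -2(2) - 2(-2) + 1 - 2(1) = -1 ✓
  (2) -2 < -1 ✓
  (3) 1 < 7 ✓
  (4) 2 > 1 ✓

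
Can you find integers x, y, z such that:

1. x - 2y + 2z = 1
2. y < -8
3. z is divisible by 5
Yes

Take x = -17, y = -9, z = 0. Substituting into each constraint:
  (1) (-17) - 2(-9) + 2(0) = 1 ✓
  (2) -9 < -8 ✓
  (3) 0 = 5 × 0, remainder 0 ✓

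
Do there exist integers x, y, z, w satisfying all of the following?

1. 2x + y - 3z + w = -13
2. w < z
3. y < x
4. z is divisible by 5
Yes

Take x = 0, y = -1, z = 0, w = -12. Substituting into each constraint:
  (1) 2(0) + (-1) - 3(0) + (-12) = -13 ✓
  (2) -12 < 0 ✓
  (3) -1 < 0 ✓
  (4) 0 = 5 × 0, remainder 0 ✓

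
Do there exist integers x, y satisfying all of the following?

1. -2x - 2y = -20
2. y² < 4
Yes

Take x = 10, y = 0. Substituting into each constraint:
  (1) -2(10) - 2(0) = -20 ✓
  (2) y² = (0)² = 0, and 0 < 4 ✓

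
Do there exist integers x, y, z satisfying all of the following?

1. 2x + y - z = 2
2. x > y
Yes

Take x = 1, y = 0, z = 0. Substituting into each constraint:
  (1) 2(1) + 0 + 0 = 2 ✓
  (2) 1 > 0 ✓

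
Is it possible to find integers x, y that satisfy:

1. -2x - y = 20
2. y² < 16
Yes

Take x = -10, y = 0. Substituting into each constraint:
  (1) -2(-10) + 0 = 20 ✓
  (2) y² = (0)² = 0, and 0 < 16 ✓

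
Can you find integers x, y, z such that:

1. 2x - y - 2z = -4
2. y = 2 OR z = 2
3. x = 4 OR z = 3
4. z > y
Yes

Take x = 4, y = 2, z = 5. Substituting into each constraint:
  (1) 2(4) + (-2) - 2(5) = -4 ✓
  (2) y = 2, target 2 ✓ (first branch holds)
  (3) x = 4, target 4 ✓ (first branch holds)
  (4) 5 > 2 ✓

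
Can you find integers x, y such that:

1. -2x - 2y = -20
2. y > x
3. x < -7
Yes

Take x = -8, y = 18. Substituting into each constraint:
  (1) -2(-8) - 2(18) = -20 ✓
  (2) 18 > -8 ✓
  (3) -8 < -7 ✓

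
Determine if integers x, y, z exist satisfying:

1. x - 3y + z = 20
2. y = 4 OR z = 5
Yes

Take x = 28, y = 4, z = 4. Substituting into each constraint:
  (1) 28 - 3(4) + 4 = 20 ✓
  (2) y = 4, target 4 ✓ (first branch holds)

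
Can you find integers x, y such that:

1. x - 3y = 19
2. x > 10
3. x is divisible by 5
Yes

Take x = 25, y = 2. Substituting into each constraint:
  (1) 25 - 3(2) = 19 ✓
  (2) 25 > 10 ✓
  (3) 25 = 5 × 5, remainder 0 ✓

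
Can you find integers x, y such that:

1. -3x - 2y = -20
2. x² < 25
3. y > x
Yes

Take x = 2, y = 7. Substituting into each constraint:
  (1) -3(2) - 2(7) = -20 ✓
  (2) x² = (2)² = 4, and 4 < 25 ✓
  (3) 7 > 2 ✓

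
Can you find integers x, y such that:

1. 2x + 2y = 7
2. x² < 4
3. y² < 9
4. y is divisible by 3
No

Even the single constraint (2x + 2y = 7) is infeasible over the integers.

  - 2x + 2y = 7: every term on the left is divisible by 2, so the LHS ≡ 0 (mod 2), but the RHS 7 is not — no integer solution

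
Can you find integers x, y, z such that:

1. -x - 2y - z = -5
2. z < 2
Yes

Take x = 5, y = 0, z = 0. Substituting into each constraint:
  (1) (-5) - 2(0) + 0 = -5 ✓
  (2) 0 < 2 ✓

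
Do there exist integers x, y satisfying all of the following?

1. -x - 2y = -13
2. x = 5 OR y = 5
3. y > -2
Yes

Take x = 3, y = 5. Substituting into each constraint:
  (1) (-3) - 2(5) = -13 ✓
  (2) y = 5, target 5 ✓ (second branch holds)
  (3) 5 > -2 ✓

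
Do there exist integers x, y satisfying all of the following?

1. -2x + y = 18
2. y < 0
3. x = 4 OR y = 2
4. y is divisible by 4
No

A contradictory subset is {-2x + y = 18, y < 0, x = 4 OR y = 2}. No integer assignment can satisfy these jointly:

  - -2x + y = 18: is a linear equation tying the variables together
  - y < 0: bounds one variable relative to a constant
  - x = 4 OR y = 2: forces a choice: either x = 4 or y = 2

Split on the disjunction (x = 4 OR y = 2):
  • If x = 4: the equation forces y = 26, which contradicts the bound y ≤ -1.
  • If y = 2: this contradicts the bound y ≤ -1.
Both branches are infeasible, so the system has no integer solution.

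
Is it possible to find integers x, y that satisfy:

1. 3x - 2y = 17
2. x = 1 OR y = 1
Yes

Take x = 1, y = -7. Substituting into each constraint:
  (1) 3(1) - 2(-7) = 17 ✓
  (2) x = 1, target 1 ✓ (first branch holds)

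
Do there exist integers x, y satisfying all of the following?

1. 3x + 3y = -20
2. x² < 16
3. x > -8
No

Even the single constraint (3x + 3y = -20) is infeasible over the integers.

  - 3x + 3y = -20: every term on the left is divisible by 3, so the LHS ≡ 0 (mod 3), but the RHS -20 is not — no integer solution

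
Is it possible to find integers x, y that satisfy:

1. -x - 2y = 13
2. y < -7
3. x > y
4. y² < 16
No

A contradictory subset is {y < -7, y² < 16}. No integer assignment can satisfy these jointly:

  - y < -7: bounds one variable relative to a constant
  - y² < 16: restricts y to |y| ≤ 3

Direct contradiction: the bounds on y require y ≥ -3 and y ≤ -8 simultaneously, which is empty.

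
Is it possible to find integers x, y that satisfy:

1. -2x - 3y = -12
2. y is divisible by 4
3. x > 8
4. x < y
No

A contradictory subset is {-2x - 3y = -12, x > 8, x < y}. No integer assignment can satisfy these jointly:

  - -2x - 3y = -12: is a linear equation tying the variables together
  - x > 8: bounds one variable relative to a constant
  - x < y: bounds one variable relative to another variable

Propagating the comparison: y > x and x ≥ 9 give y ≥ 10. Range argument: with x ∈ [9, ∞], y ∈ [10, ∞], the left side of the equation is at most -48, but the right side is -12 > -48. No integer solution exists.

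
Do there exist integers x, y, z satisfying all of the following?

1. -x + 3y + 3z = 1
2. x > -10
Yes

Take x = 2, y = 1, z = 0. Substituting into each constraint:
  (1) (-2) + 3(1) + 3(0) = 1 ✓
  (2) 2 > -10 ✓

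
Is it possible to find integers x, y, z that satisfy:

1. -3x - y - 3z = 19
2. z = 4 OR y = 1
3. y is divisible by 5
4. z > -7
Yes

Take x = -12, y = 5, z = 4. Substituting into each constraint:
  (1) -3(-12) + (-5) - 3(4) = 19 ✓
  (2) z = 4, target 4 ✓ (first branch holds)
  (3) 5 = 5 × 1, remainder 0 ✓
  (4) 4 > -7 ✓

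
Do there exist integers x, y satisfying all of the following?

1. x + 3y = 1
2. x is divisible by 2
Yes

Take x = -2, y = 1. Substituting into each constraint:
  (1) (-2) + 3(1) = 1 ✓
  (2) -2 = 2 × -1, remainder 0 ✓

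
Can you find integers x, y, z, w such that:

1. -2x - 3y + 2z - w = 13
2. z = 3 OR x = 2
Yes

Take x = 2, y = 0, z = 9, w = 1. Substituting into each constraint:
  (1) -2(2) - 3(0) + 2(9) + (-1) = 13 ✓
  (2) x = 2, target 2 ✓ (second branch holds)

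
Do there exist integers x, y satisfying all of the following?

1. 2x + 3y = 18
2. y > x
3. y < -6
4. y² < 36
No

A contradictory subset is {2x + 3y = 18, y > x, y < -6}. No integer assignment can satisfy these jointly:

  - 2x + 3y = 18: is a linear equation tying the variables together
  - y > x: bounds one variable relative to another variable
  - y < -6: bounds one variable relative to a constant

Propagating the comparison: x < y and y ≤ -7 give x ≤ -8. Range argument: with x ∈ [−∞, -8], y ∈ [−∞, -7], the left side of the equation is at most -37, but the right side is 18 > -37. No integer solution exists.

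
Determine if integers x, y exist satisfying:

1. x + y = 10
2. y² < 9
Yes

Take x = 10, y = 0. Substituting into each constraint:
  (1) 10 + 0 = 10 ✓
  (2) y² = (0)² = 0, and 0 < 9 ✓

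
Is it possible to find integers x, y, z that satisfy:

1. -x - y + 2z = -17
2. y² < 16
Yes

Take x = 17, y = 0, z = 0. Substituting into each constraint:
  (1) (-17) + 0 + 2(0) = -17 ✓
  (2) y² = (0)² = 0, and 0 < 16 ✓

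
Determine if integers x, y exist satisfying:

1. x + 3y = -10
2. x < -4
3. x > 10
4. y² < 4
No

A contradictory subset is {x < -4, x > 10}. No integer assignment can satisfy these jointly:

  - x < -4: bounds one variable relative to a constant
  - x > 10: bounds one variable relative to a constant

Direct contradiction: the bounds on x require x ≥ 11 and x ≤ -5 simultaneously, which is empty.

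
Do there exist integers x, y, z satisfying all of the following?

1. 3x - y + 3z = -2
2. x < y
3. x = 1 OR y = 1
Yes

Take x = 1, y = 2, z = -1. Substituting into each constraint:
  (1) 3(1) + (-2) + 3(-1) = -2 ✓
  (2) 1 < 2 ✓
  (3) x = 1, target 1 ✓ (first branch holds)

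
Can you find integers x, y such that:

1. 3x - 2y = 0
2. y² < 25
Yes

Take x = 0, y = 0. Substituting into each constraint:
  (1) 3(0) - 2(0) = 0 ✓
  (2) y² = (0)² = 0, and 0 < 25 ✓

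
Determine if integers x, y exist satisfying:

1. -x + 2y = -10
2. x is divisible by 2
Yes

Take x = 0, y = -5. Substituting into each constraint:
  (1) 0 + 2(-5) = -10 ✓
  (2) 0 = 2 × 0, remainder 0 ✓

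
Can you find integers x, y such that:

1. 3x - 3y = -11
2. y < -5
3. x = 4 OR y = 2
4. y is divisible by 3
No

Even the single constraint (3x - 3y = -11) is infeasible over the integers.

  - 3x - 3y = -11: every term on the left is divisible by 3, so the LHS ≡ 0 (mod 3), but the RHS -11 is not — no integer solution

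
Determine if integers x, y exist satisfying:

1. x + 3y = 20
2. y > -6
Yes

Take x = 20, y = 0. Substituting into each constraint:
  (1) 20 + 3(0) = 20 ✓
  (2) 0 > -6 ✓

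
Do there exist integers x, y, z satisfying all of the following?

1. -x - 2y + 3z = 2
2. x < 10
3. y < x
Yes

Take x = 0, y = -1, z = 0. Substituting into each constraint:
  (1) 0 - 2(-1) + 3(0) = 2 ✓
  (2) 0 < 10 ✓
  (3) -1 < 0 ✓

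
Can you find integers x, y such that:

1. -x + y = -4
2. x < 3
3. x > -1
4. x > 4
No

A contradictory subset is {x < 3, x > 4}. No integer assignment can satisfy these jointly:

  - x < 3: bounds one variable relative to a constant
  - x > 4: bounds one variable relative to a constant

Direct contradiction: the bounds on x require x ≥ 5 and x ≤ 2 simultaneously, which is empty.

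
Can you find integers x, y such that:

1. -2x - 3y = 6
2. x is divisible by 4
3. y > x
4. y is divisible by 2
Yes

Take x = -12, y = 6. Substituting into each constraint:
  (1) -2(-12) - 3(6) = 6 ✓
  (2) -12 = 4 × -3, remainder 0 ✓
  (3) 6 > -12 ✓
  (4) 6 = 2 × 3, remainder 0 ✓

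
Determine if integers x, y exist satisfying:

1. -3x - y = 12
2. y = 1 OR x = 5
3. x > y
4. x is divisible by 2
No

The full constraint system is jointly infeasible over the integers. Each constraint and what it forces:

  - -3x - y = 12: is a linear equation tying the variables together
  - y = 1 OR x = 5: forces a choice: either y = 1 or x = 5
  - x > y: bounds one variable relative to another variable
  - x is divisible by 2: restricts x to multiples of 2

Split on the disjunction (y = 1 OR x = 5):
  • If y = 1: with y = 1, writing x = 2x', every remaining term of the linear equation is divisible by 6, so the left side is ≡ 0 (mod 6); but the right side 13 ≡ 1 (mod 6). No integers can satisfy it.
  • If x = 5: this contradicts the divisibility constraint — 5 is not a multiple of 2.
Both branches are infeasible, so the system has no integer solution.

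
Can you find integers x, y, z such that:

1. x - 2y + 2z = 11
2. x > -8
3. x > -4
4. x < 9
Yes

Take x = 1, y = 0, z = 5. Substituting into each constraint:
  (1) 1 - 2(0) + 2(5) = 11 ✓
  (2) 1 > -8 ✓
  (3) 1 > -4 ✓
  (4) 1 < 9 ✓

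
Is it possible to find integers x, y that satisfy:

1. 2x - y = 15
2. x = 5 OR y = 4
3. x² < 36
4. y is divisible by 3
No

A contradictory subset is {2x - y = 15, x = 5 OR y = 4, y is divisible by 3}. No integer assignment can satisfy these jointly:

  - 2x - y = 15: is a linear equation tying the variables together
  - x = 5 OR y = 4: forces a choice: either x = 5 or y = 4
  - y is divisible by 3: restricts y to multiples of 3

Split on the disjunction (x = 5 OR y = 4):
  • If x = 5: with x = 5, writing y = 3y', every remaining term of the linear equation is divisible by 3, so the left side is ≡ 0 (mod 3); but the right side 5 ≡ 2 (mod 3). No integers can satisfy it.
  • If y = 4: this contradicts the divisibility constraint — 4 is not a multiple of 3.
Both branches are infeasible, so the system has no integer solution.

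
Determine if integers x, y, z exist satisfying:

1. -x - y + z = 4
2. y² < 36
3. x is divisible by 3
Yes

Take x = 0, y = -4, z = 0. Substituting into each constraint:
  (1) 0 + 4 + 0 = 4 ✓
  (2) y² = (-4)² = 16, and 16 < 36 ✓
  (3) 0 = 3 × 0, remainder 0 ✓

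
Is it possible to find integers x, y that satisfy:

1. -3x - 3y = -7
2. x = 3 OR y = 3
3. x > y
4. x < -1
No

Even the single constraint (-3x - 3y = -7) is infeasible over the integers.

  - -3x - 3y = -7: every term on the left is divisible by 3, so the LHS ≡ 0 (mod 3), but the RHS -7 is not — no integer solution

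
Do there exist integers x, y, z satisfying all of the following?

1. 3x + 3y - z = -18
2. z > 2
Yes

Take x = 0, y = 0, z = 18. Substituting into each constraint:
  (1) 3(0) + 3(0) + (-18) = -18 ✓
  (2) 18 > 2 ✓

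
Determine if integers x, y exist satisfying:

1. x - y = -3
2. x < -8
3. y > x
Yes

Take x = -9, y = -6. Substituting into each constraint:
  (1) (-9) + 6 = -3 ✓
  (2) -9 < -8 ✓
  (3) -6 > -9 ✓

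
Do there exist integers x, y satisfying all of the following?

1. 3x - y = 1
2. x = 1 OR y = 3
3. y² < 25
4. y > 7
No

A contradictory subset is {3x - y = 1, x = 1 OR y = 3, y > 7}. No integer assignment can satisfy these jointly:

  - 3x - y = 1: is a linear equation tying the variables together
  - x = 1 OR y = 3: forces a choice: either x = 1 or y = 3
  - y > 7: bounds one variable relative to a constant

Split on the disjunction (x = 1 OR y = 3):
  • If x = 1: the equation forces y = 2, which contradicts the bound y ≥ 8.
  • If y = 3: this contradicts the bound y ≥ 8.
Both branches are infeasible, so the system has no integer solution.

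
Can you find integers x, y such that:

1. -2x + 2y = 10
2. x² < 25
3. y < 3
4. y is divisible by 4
No

The full constraint system is jointly infeasible over the integers. Each constraint and what it forces:

  - -2x + 2y = 10: is a linear equation tying the variables together
  - x² < 25: restricts x to |x| ≤ 4
  - y < 3: bounds one variable relative to a constant
  - y is divisible by 4: restricts y to multiples of 4

The bounds confine x to {-4, -3, -2, -1, 0, 1, 2, 3, 4}. For each value, substitute into the equation:
  • x = -4: the equation forces y = 1, but 4 does not divide 1.
  • x = -3: the equation forces y = 2, but 4 does not divide 2.
  • x = -2: the equation forces y = 3, but 4 does not divide 3.
  • x = -1: the equation forces y = 4, but this violates the bound y ≤ 2.
  • x = 0: the equation forces y = 5, but 4 does not divide 5.
  • x = 1: the equation forces y = 6, but 4 does not divide 6.
  • x = 2: the equation forces y = 7, but 4 does not divide 7.
  • x = 3: the equation forces y = 8, but this violates the bound y ≤ 2.
  • x = 4: the equation forces y = 9, but 4 does not divide 9.
Every case fails, so no integer solution exists.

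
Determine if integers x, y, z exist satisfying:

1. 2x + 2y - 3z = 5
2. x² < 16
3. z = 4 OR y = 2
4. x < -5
No

A contradictory subset is {x² < 16, x < -5}. No integer assignment can satisfy these jointly:

  - x² < 16: restricts x to |x| ≤ 3
  - x < -5: bounds one variable relative to a constant

Direct contradiction: the bounds on x require x ≥ -3 and x ≤ -6 simultaneously, which is empty.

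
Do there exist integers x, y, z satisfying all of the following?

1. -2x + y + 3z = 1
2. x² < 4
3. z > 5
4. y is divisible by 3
Yes

Take x = 1, y = -18, z = 7. Substituting into each constraint:
  (1) -2(1) + (-18) + 3(7) = 1 ✓
  (2) x² = (1)² = 1, and 1 < 4 ✓
  (3) 7 > 5 ✓
  (4) -18 = 3 × -6, remainder 0 ✓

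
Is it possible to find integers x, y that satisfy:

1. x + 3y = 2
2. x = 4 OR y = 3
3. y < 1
No

The full constraint system is jointly infeasible over the integers. Each constraint and what it forces:

  - x + 3y = 2: is a linear equation tying the variables together
  - x = 4 OR y = 3: forces a choice: either x = 4 or y = 3
  - y < 1: bounds one variable relative to a constant

Split on the disjunction (x = 4 OR y = 3):
  • If x = 4: with x = 4, every remaining term of the linear equation is divisible by 3, so the left side is ≡ 0 (mod 3); but the right side -2 ≡ 1 (mod 3). No integers can satisfy it.
  • If y = 3: this contradicts the bound y ≤ 0.
Both branches are infeasible, so the system has no integer solution.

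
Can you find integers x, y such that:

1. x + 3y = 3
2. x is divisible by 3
Yes

Take x = 0, y = 1. Substituting into each constraint:
  (1) 0 + 3(1) = 3 ✓
  (2) 0 = 3 × 0, remainder 0 ✓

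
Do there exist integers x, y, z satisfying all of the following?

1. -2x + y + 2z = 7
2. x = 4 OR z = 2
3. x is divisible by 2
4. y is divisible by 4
No

A contradictory subset is {-2x + y + 2z = 7, y is divisible by 4}. No integer assignment can satisfy these jointly:

  - -2x + y + 2z = 7: is a linear equation tying the variables together
  - y is divisible by 4: restricts y to multiples of 4

Modular obstruction: writing y = 4y', every remaining term of the linear equation is divisible by 2, so the left side is ≡ 0 (mod 2); but the right side 7 ≡ 1 (mod 2). No integers can satisfy it.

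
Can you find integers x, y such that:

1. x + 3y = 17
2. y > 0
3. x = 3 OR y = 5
Yes

Take x = 2, y = 5. Substituting into each constraint:
  (1) 2 + 3(5) = 17 ✓
  (2) 5 > 0 ✓
  (3) y = 5, target 5 ✓ (second branch holds)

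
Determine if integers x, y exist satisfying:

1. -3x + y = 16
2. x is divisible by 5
Yes

Take x = 0, y = 16. Substituting into each constraint:
  (1) -3(0) + 16 = 16 ✓
  (2) 0 = 5 × 0, remainder 0 ✓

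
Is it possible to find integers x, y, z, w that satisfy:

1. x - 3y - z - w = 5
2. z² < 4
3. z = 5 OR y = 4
Yes

Take x = 0, y = 4, z = 0, w = -17. Substituting into each constraint:
  (1) 0 - 3(4) + 0 + 17 = 5 ✓
  (2) z² = (0)² = 0, and 0 < 4 ✓
  (3) y = 4, target 4 ✓ (second branch holds)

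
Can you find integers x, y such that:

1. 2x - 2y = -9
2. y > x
No

Even the single constraint (2x - 2y = -9) is infeasible over the integers.

  - 2x - 2y = -9: every term on the left is divisible by 2, so the LHS ≡ 0 (mod 2), but the RHS -9 is not — no integer solution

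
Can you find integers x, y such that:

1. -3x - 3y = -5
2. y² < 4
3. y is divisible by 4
No

Even the single constraint (-3x - 3y = -5) is infeasible over the integers.

  - -3x - 3y = -5: every term on the left is divisible by 3, so the LHS ≡ 0 (mod 3), but the RHS -5 is not — no integer solution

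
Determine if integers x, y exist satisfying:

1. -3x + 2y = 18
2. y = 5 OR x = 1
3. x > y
No

The full constraint system is jointly infeasible over the integers. Each constraint and what it forces:

  - -3x + 2y = 18: is a linear equation tying the variables together
  - y = 5 OR x = 1: forces a choice: either y = 5 or x = 1
  - x > y: bounds one variable relative to another variable

Split on the disjunction (y = 5 OR x = 1):
  • If y = 5: with y = 5, every remaining term of the linear equation is divisible by 3, so the left side is ≡ 0 (mod 3); but the right side 8 ≡ 2 (mod 3). No integers can satisfy it.
  • If x = 1: with x = 1, every remaining term of the linear equation is divisible by 2, so the left side is ≡ 0 (mod 2); but the right side 21 ≡ 1 (mod 2). No integers can satisfy it.
Both branches are infeasible, so the system has no integer solution.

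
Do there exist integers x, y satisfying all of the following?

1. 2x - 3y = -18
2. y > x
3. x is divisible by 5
Yes

Take x = 0, y = 6. Substituting into each constraint:
  (1) 2(0) - 3(6) = -18 ✓
  (2) 6 > 0 ✓
  (3) 0 = 5 × 0, remainder 0 ✓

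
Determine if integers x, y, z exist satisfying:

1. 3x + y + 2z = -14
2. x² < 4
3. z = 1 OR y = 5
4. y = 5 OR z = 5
Yes

Take x = 1, y = 5, z = -11. Substituting into each constraint:
  (1) 3(1) + 5 + 2(-11) = -14 ✓
  (2) x² = (1)² = 1, and 1 < 4 ✓
  (3) y = 5, target 5 ✓ (second branch holds)
  (4) y = 5, target 5 ✓ (first branch holds)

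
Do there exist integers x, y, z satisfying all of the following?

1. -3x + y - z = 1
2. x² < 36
Yes

Take x = -1, y = 0, z = 2. Substituting into each constraint:
  (1) -3(-1) + 0 + (-2) = 1 ✓
  (2) x² = (-1)² = 1, and 1 < 36 ✓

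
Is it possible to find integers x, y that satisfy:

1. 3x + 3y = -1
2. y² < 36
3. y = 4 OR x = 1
No

Even the single constraint (3x + 3y = -1) is infeasible over the integers.

  - 3x + 3y = -1: every term on the left is divisible by 3, so the LHS ≡ 0 (mod 3), but the RHS -1 is not — no integer solution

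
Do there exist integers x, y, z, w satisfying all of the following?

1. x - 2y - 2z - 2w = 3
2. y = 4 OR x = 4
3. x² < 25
Yes

Take x = 3, y = 4, z = 0, w = -4. Substituting into each constraint:
  (1) 3 - 2(4) - 2(0) - 2(-4) = 3 ✓
  (2) y = 4, target 4 ✓ (first branch holds)
  (3) x² = (3)² = 9, and 9 < 25 ✓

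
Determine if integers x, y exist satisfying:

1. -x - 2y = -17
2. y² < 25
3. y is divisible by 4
Yes

Take x = 17, y = 0. Substituting into each constraint:
  (1) (-17) - 2(0) = -17 ✓
  (2) y² = (0)² = 0, and 0 < 25 ✓
  (3) 0 = 4 × 0, remainder 0 ✓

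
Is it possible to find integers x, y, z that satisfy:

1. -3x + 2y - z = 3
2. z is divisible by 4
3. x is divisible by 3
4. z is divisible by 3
Yes

Take x = -3, y = -3, z = 0. Substituting into each constraint:
  (1) -3(-3) + 2(-3) + 0 = 3 ✓
  (2) 0 = 4 × 0, remainder 0 ✓
  (3) -3 = 3 × -1, remainder 0 ✓
  (4) 0 = 3 × 0, remainder 0 ✓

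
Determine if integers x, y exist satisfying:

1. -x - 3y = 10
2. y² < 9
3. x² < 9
No

The full constraint system is jointly infeasible over the integers. Each constraint and what it forces:

  - -x - 3y = 10: is a linear equation tying the variables together
  - y² < 9: restricts y to |y| ≤ 2
  - x² < 9: restricts x to |x| ≤ 2

Range argument: with x ∈ [-2, 2], y ∈ [-2, 2], the left side of the equation is at most 8, but the right side is 10 > 8. No integer solution exists.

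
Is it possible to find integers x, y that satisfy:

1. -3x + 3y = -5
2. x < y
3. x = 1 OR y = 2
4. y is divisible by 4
No

Even the single constraint (-3x + 3y = -5) is infeasible over the integers.

  - -3x + 3y = -5: every term on the left is divisible by 3, so the LHS ≡ 0 (mod 3), but the RHS -5 is not — no integer solution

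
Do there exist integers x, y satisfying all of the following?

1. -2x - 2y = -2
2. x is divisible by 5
Yes

Take x = 0, y = 1. Substituting into each constraint:
  (1) -2(0) - 2(1) = -2 ✓
  (2) 0 = 5 × 0, remainder 0 ✓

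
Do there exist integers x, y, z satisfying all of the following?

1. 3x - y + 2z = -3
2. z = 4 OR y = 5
Yes

Take x = 0, y = 5, z = 1. Substituting into each constraint:
  (1) 3(0) + (-5) + 2(1) = -3 ✓
  (2) y = 5, target 5 ✓ (second branch holds)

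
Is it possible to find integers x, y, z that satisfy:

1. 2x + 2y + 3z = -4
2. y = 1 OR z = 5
Yes

Take x = -12, y = 1, z = 6. Substituting into each constraint:
  (1) 2(-12) + 2(1) + 3(6) = -4 ✓
  (2) y = 1, target 1 ✓ (first branch holds)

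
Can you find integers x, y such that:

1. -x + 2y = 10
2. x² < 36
Yes

Take x = 0, y = 5. Substituting into each constraint:
  (1) 0 + 2(5) = 10 ✓
  (2) x² = (0)² = 0, and 0 < 36 ✓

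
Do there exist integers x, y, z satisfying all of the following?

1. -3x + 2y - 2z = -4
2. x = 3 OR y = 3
Yes

Take x = 2, y = 3, z = 2. Substituting into each constraint:
  (1) -3(2) + 2(3) - 2(2) = -4 ✓
  (2) y = 3, target 3 ✓ (second branch holds)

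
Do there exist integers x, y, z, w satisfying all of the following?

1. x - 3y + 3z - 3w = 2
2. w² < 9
Yes

Take x = 2, y = 0, z = 0, w = 0. Substituting into each constraint:
  (1) 2 - 3(0) + 3(0) - 3(0) = 2 ✓
  (2) w² = (0)² = 0, and 0 < 9 ✓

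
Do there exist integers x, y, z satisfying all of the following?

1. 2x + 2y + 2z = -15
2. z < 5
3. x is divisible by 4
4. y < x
No

Even the single constraint (2x + 2y + 2z = -15) is infeasible over the integers.

  - 2x + 2y + 2z = -15: every term on the left is divisible by 2, so the LHS ≡ 0 (mod 2), but the RHS -15 is not — no integer solution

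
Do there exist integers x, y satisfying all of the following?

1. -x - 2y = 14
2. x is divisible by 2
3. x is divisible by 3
Yes

Take x = 0, y = -7. Substituting into each constraint:
  (1) 0 - 2(-7) = 14 ✓
  (2) 0 = 2 × 0, remainder 0 ✓
  (3) 0 = 3 × 0, remainder 0 ✓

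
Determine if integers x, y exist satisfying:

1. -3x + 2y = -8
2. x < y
Yes

Take x = 10, y = 11. Substituting into each constraint:
  (1) -3(10) + 2(11) = -8 ✓
  (2) 10 < 11 ✓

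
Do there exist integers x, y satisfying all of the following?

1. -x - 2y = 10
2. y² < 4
Yes

Take x = -10, y = 0. Substituting into each constraint:
  (1) 10 - 2(0) = 10 ✓
  (2) y² = (0)² = 0, and 0 < 4 ✓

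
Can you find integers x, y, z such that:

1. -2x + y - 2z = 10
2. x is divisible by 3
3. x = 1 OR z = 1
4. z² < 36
Yes

Take x = 3, y = 18, z = 1. Substituting into each constraint:
  (1) -2(3) + 18 - 2(1) = 10 ✓
  (2) 3 = 3 × 1, remainder 0 ✓
  (3) z = 1, target 1 ✓ (second branch holds)
  (4) z² = (1)² = 1, and 1 < 36 ✓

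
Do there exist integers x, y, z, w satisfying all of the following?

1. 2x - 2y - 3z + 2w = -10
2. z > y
Yes

Take x = -1, y = 1, z = 2, w = 0. Substituting into each constraint:
  (1) 2(-1) - 2(1) - 3(2) + 2(0) = -10 ✓
  (2) 2 > 1 ✓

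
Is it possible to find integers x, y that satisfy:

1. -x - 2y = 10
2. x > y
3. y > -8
Yes

Take x = -2, y = -4. Substituting into each constraint:
  (1) 2 - 2(-4) = 10 ✓
  (2) -2 > -4 ✓
  (3) -4 > -8 ✓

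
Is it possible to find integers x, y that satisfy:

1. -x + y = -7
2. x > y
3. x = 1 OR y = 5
Yes

Take x = 1, y = -6. Substituting into each constraint:
  (1) (-1) + (-6) = -7 ✓
  (2) 1 > -6 ✓
  (3) x = 1, target 1 ✓ (first branch holds)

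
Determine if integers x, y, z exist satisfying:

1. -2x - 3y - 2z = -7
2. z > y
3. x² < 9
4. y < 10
Yes

Take x = 0, y = 1, z = 2. Substituting into each constraint:
  (1) -2(0) - 3(1) - 2(2) = -7 ✓
  (2) 2 > 1 ✓
  (3) x² = (0)² = 0, and 0 < 9 ✓
  (4) 1 < 10 ✓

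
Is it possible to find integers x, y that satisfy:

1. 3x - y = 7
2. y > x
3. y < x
No

A contradictory subset is {y > x, y < x}. No integer assignment can satisfy these jointly:

  - y > x: bounds one variable relative to another variable
  - y < x: bounds one variable relative to another variable

Direct contradiction: y > x and x > y cannot both hold.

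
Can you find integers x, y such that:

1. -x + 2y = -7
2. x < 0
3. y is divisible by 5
Yes

Take x = -3, y = -5. Substituting into each constraint:
  (1) 3 + 2(-5) = -7 ✓
  (2) -3 < 0 ✓
  (3) -5 = 5 × -1, remainder 0 ✓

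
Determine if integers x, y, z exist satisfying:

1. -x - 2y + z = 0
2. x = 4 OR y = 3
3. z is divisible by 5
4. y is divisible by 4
Yes

Take x = 4, y = -12, z = -20. Substituting into each constraint:
  (1) (-4) - 2(-12) + (-20) = 0 ✓
  (2) x = 4, target 4 ✓ (first branch holds)
  (3) -20 = 5 × -4, remainder 0 ✓
  (4) -12 = 4 × -3, remainder 0 ✓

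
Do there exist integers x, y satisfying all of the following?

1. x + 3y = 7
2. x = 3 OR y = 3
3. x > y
No

The full constraint system is jointly infeasible over the integers. Each constraint and what it forces:

  - x + 3y = 7: is a linear equation tying the variables together
  - x = 3 OR y = 3: forces a choice: either x = 3 or y = 3
  - x > y: bounds one variable relative to another variable

Split on the disjunction (x = 3 OR y = 3):
  • If x = 3: with x = 3, every remaining term of the linear equation is divisible by 3, so the left side is ≡ 0 (mod 3); but the right side 4 ≡ 1 (mod 3). No integers can satisfy it.
  • If y = 3: the equation forces x = -2, giving (y, x) = (3, -2), which violates x > y.
Both branches are infeasible, so the system has no integer solution.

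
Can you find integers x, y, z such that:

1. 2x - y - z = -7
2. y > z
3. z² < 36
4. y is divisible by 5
Yes

Take x = -4, y = 0, z = -1. Substituting into each constraint:
  (1) 2(-4) + 0 + 1 = -7 ✓
  (2) 0 > -1 ✓
  (3) z² = (-1)² = 1, and 1 < 36 ✓
  (4) 0 = 5 × 0, remainder 0 ✓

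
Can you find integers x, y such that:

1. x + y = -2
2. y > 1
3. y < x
No

The full constraint system is jointly infeasible over the integers. Each constraint and what it forces:

  - x + y = -2: is a linear equation tying the variables together
  - y > 1: bounds one variable relative to a constant
  - y < x: bounds one variable relative to another variable

Propagating the comparison: x > y and y ≥ 2 give x ≥ 3. Range argument: with x ∈ [3, ∞], y ∈ [2, ∞], the left side of the equation is at least 5, but the right side is -2 < 5. No integer solution exists.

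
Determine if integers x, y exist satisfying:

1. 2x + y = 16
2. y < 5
Yes

Take x = 8, y = 0. Substituting into each constraint:
  (1) 2(8) + 0 = 16 ✓
  (2) 0 < 5 ✓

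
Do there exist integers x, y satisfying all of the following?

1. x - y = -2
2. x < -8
Yes

Take x = -9, y = -7. Substituting into each constraint:
  (1) (-9) + 7 = -2 ✓
  (2) -9 < -8 ✓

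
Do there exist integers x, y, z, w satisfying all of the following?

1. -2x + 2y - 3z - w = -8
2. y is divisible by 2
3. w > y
Yes

Take x = 2, y = 0, z = 1, w = 1. Substituting into each constraint:
  (1) -2(2) + 2(0) - 3(1) + (-1) = -8 ✓
  (2) 0 = 2 × 0, remainder 0 ✓
  (3) 1 > 0 ✓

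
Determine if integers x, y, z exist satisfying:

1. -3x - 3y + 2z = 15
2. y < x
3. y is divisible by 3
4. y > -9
Yes

Take x = 1, y = 0, z = 9. Substituting into each constraint:
  (1) -3(1) - 3(0) + 2(9) = 15 ✓
  (2) 0 < 1 ✓
  (3) 0 = 3 × 0, remainder 0 ✓
  (4) 0 > -9 ✓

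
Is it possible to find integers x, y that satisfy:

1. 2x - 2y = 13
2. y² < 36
No

Even the single constraint (2x - 2y = 13) is infeasible over the integers.

  - 2x - 2y = 13: every term on the left is divisible by 2, so the LHS ≡ 0 (mod 2), but the RHS 13 is not — no integer solution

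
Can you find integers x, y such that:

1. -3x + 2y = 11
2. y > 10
Yes

Take x = 5, y = 13. Substituting into each constraint:
  (1) -3(5) + 2(13) = 11 ✓
  (2) 13 > 10 ✓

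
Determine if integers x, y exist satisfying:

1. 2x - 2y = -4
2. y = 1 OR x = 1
Yes

Take x = -1, y = 1. Substituting into each constraint:
  (1) 2(-1) - 2(1) = -4 ✓
  (2) y = 1, target 1 ✓ (first branch holds)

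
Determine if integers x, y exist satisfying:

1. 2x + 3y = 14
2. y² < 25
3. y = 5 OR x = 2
No

The full constraint system is jointly infeasible over the integers. Each constraint and what it forces:

  - 2x + 3y = 14: is a linear equation tying the variables together
  - y² < 25: restricts y to |y| ≤ 4
  - y = 5 OR x = 2: forces a choice: either y = 5 or x = 2

Split on the disjunction (y = 5 OR x = 2):
  • If y = 5: this contradicts y² < 25, which requires |y| ≤ 4.
  • If x = 2: with x = 2, every remaining term of the linear equation is divisible by 3, so the left side is ≡ 0 (mod 3); but the right side 10 ≡ 1 (mod 3). No integers can satisfy it.
Both branches are infeasible, so the system has no integer solution.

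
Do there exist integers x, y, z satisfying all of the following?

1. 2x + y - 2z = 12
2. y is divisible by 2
Yes

Take x = 6, y = 0, z = 0. Substituting into each constraint:
  (1) 2(6) + 0 - 2(0) = 12 ✓
  (2) 0 = 2 × 0, remainder 0 ✓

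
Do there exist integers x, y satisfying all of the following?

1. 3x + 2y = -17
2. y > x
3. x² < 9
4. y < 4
No

A contradictory subset is {3x + 2y = -17, y > x, x² < 9}. No integer assignment can satisfy these jointly:

  - 3x + 2y = -17: is a linear equation tying the variables together
  - y > x: bounds one variable relative to another variable
  - x² < 9: restricts x to |x| ≤ 2

Propagating the comparison: y > x and x ≥ -2 give y ≥ -1. Range argument: with x ∈ [-2, 2], y ∈ [-1, ∞], the left side of the equation is at least -8, but the right side is -17 < -8. No integer solution exists.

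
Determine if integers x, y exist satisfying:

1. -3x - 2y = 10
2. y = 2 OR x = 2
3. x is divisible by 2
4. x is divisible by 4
No

A contradictory subset is {-3x - 2y = 10, y = 2 OR x = 2, x is divisible by 4}. No integer assignment can satisfy these jointly:

  - -3x - 2y = 10: is a linear equation tying the variables together
  - y = 2 OR x = 2: forces a choice: either y = 2 or x = 2
  - x is divisible by 4: restricts x to multiples of 4

Split on the disjunction (y = 2 OR x = 2):
  • If y = 2: with y = 2, writing x = 4x', every remaining term of the linear equation is divisible by 12, so the left side is ≡ 0 (mod 12); but the right side 14 ≡ 2 (mod 12). No integers can satisfy it.
  • If x = 2: this contradicts the divisibility constraint — 2 is not a multiple of 4.
Both branches are infeasible, so the system has no integer solution.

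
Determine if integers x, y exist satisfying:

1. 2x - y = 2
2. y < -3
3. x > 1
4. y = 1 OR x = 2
No

A contradictory subset is {2x - y = 2, y < -3, x > 1}. No integer assignment can satisfy these jointly:

  - 2x - y = 2: is a linear equation tying the variables together
  - y < -3: bounds one variable relative to a constant
  - x > 1: bounds one variable relative to a constant

Range argument: with x ∈ [2, ∞], y ∈ [−∞, -4], the left side of the equation is at least 8, but the right side is 2 < 8. No integer solution exists.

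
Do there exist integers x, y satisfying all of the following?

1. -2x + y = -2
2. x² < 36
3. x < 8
Yes

Take x = 1, y = 0. Substituting into each constraint:
  (1) -2(1) + 0 = -2 ✓
  (2) x² = (1)² = 1, and 1 < 36 ✓
  (3) 1 < 8 ✓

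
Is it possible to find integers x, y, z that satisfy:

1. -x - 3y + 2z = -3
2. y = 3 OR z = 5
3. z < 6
Yes

Take x = 13, y = 0, z = 5. Substituting into each constraint:
  (1) (-13) - 3(0) + 2(5) = -3 ✓
  (2) z = 5, target 5 ✓ (second branch holds)
  (3) 5 < 6 ✓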